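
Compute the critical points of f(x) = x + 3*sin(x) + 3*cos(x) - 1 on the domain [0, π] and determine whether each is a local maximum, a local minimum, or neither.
f'(x) = 3*sqrt(2)*cos(x + pi/4) + 1

Solve f'(x) = 0 on [0, π]:
  f'(x) = 0 ⇔ -3*sin(x) + 3*cos(x) = -1. Write the left side as R·cos(x + φ) with R = √(3² + 3²) = 3*sqrt(2), cos φ = sqrt(2)/2, sin φ = sqrt(2)/2; then cos(x + φ) = -sqrt(2)/6. Solve for x and keep the solutions lying in [0, π].
  ⇒ x = atan((1 + sqrt(17))/(-1 + sqrt(17))) ≈ 1.0233

f''(x) = -3*sqrt(2)*sin(x + pi/4)
Second-derivative test at each critical point:
  f''(1.0233) = -4.1231 < 0 → local maximum

Critical points: x = atan((1 + sqrt(17))/(-1 + sqrt(17))) ≈ 1.0233 (local maximum)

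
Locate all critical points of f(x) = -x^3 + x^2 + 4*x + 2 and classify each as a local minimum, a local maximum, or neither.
f'(x) = -3*x^2 + 2*x + 4

Solve f'(x) = 0:
  3*x^2 - 2*x - 4 = 0 has no rational roots; quadratic formula: x = (2 ± √52)/6.
  ⇒ x = 1/3 - sqrt(13)/3 ≈ -0.8685, 1/3 + sqrt(13)/3 ≈ 1.5352

f''(x) = 2 - 6*x
Second-derivative test at each critical point:
  f''(-0.8685) = 7.2111 > 0 → local minimum
  f''(1.5352) = -7.2111 < 0 → local maximum

Critical points: x = 1/3 - sqrt(13)/3 ≈ -0.8685 (local minimum); x = 1/3 + sqrt(13)/3 ≈ 1.5352 (local maximum)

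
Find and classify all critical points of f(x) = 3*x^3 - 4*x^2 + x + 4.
f'(x) = 9*x^2 - 8*x + 1

Solve f'(x) = 0:
  9*x^2 - 8*x + 1 = 0 has no rational roots; quadratic formula: x = (8 ± √28)/18.
  ⇒ x = 4/9 - sqrt(7)/9 ≈ 0.1505, sqrt(7)/9 + 4/9 ≈ 0.7384

f''(x) = 18*x - 8
Second-derivative test at each critical point:
  f''(0.1505) = -5.2915 < 0 → local maximum
  f''(0.7384) = 5.2915 > 0 → local minimum

Critical points: x = 4/9 - sqrt(7)/9 ≈ 0.1505 (local maximum); x = sqrt(7)/9 + 4/9 ≈ 0.7384 (local minimum)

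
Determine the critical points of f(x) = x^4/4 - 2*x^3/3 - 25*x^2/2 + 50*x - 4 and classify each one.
f'(x) = x^3 - 2*x^2 - 25*x + 50

Solve f'(x) = 0:
  Factor: x^3 - 2*x^2 - 25*x + 50 = (x - 5)*(x - 2)*(x + 5) = 0.
  ⇒ x = -5, 2, 5

f''(x) = 3*x^2 - 4*x - 25
Second-derivative test at each critical point:
  f''(-5) = 70 > 0 → local minimum
  f''(2) = -21 < 0 → local maximum
  f''(5) = 30 > 0 → local minimum

Critical points: x = -5 (local minimum); x = 2 (local maximum); x = 5 (local minimum)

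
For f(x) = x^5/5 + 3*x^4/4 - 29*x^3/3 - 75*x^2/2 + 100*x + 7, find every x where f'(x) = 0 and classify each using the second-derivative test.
f'(x) = x^4 + 3*x^3 - 29*x^2 - 75*x + 100

Solve f'(x) = 0:
  Factor: x^4 + 3*x^3 - 29*x^2 - 75*x + 100 = (x - 5)*(x - 1)*(x + 4)*(x + 5) = 0.
  ⇒ x = -5, -4, 1, 5

f''(x) = 4*x^3 + 9*x^2 - 58*x - 75
Second-derivative test at each critical point:
  f''(-5) = -60 < 0 → local maximum
  f''(-4) = 45 > 0 → local minimum
  f''(1) = -120 < 0 → local maximum
  f''(5) = 360 > 0 → local minimum

Critical points: x = -5 (local maximum); x = -4 (local minimum); x = 1 (local maximum); x = 5 (local minimum)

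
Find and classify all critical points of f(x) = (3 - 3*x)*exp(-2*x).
f'(x) = 3*(2*x - 3)*exp(-2*x)

Solve f'(x) = 0:
  f'(x) = (6*x - 9)·exp(-2*x) and exp(-2*x) > 0 for every x, so f'(x) = 0 ⇔ 6*x - 9 = 0.
  Factor: 6*x - 9 = 3*(2*x - 3) = 0.
  ⇒ x = 3/2

f''(x) = 12*(2 - x)*exp(-2*x)
Second-derivative test at each critical point:
  f''(3/2) = 0.2987 > 0 → local minimum

Critical points: x = 3/2 (local minimum)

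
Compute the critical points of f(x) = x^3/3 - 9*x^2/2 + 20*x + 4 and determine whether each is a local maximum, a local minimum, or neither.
f'(x) = x^2 - 9*x + 20

Solve f'(x) = 0:
  Factor: x^2 - 9*x + 20 = (x - 5)*(x - 4) = 0.
  ⇒ x = 4, 5

f''(x) = 2*x - 9
Second-derivative test at each critical point:
  f''(4) = -1 < 0 → local maximum
  f''(5) = 1 > 0 → local minimum

Critical points: x = 4 (local maximum); x = 5 (local minimum)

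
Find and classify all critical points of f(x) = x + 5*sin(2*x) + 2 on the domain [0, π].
f'(x) = 10*cos(2*x) + 1

Solve f'(x) = 0 on [0, π]:
  f'(x) = 0 ⇔ cos(2*x) = -1/10, i.e. 2*x = ±arccos(-1/10) + 2nπ; keep the solutions lying in [0, π].
  ⇒ x = acos(-1/10)/2 ≈ 0.8355, pi - acos(-1/10)/2 ≈ 2.3061

f''(x) = -20*sin(2*x)
Second-derivative test at each critical point:
  f''(0.8355) = -19.8997 < 0 → local maximum
  f''(2.3061) = 19.8997 > 0 → local minimum

Critical points: x = acos(-1/10)/2 ≈ 0.8355 (local maximum); x = pi - acos(-1/10)/2 ≈ 2.3061 (local minimum)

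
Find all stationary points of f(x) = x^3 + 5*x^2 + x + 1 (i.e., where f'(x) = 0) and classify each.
f'(x) = 3*x^2 + 10*x + 1

Solve f'(x) = 0:
  3*x^2 + 10*x + 1 = 0 has no rational roots; quadratic formula: x = (-10 ± √88)/6.
  ⇒ x = -5/3 - sqrt(22)/3 ≈ -3.2301, -5/3 + sqrt(22)/3 ≈ -0.1032

f''(x) = 6*x + 10
Second-derivative test at each critical point:
  f''(-3.2301) = -9.3808 < 0 → local maximum
  f''(-0.1032) = 9.3808 > 0 → local minimum

Critical points: x = -5/3 - sqrt(22)/3 ≈ -3.2301 (local maximum); x = -5/3 + sqrt(22)/3 ≈ -0.1032 (local minimum)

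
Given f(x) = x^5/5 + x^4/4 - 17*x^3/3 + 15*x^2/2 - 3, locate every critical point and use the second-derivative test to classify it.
f'(x) = x*(x^3 + x^2 - 17*x + 15)

Solve f'(x) = 0:
  Factor: x^4 + x^3 - 17*x^2 + 15*x = x*(x - 3)*(x - 1)*(x + 5) = 0.
  ⇒ x = -5, 0, 1, 3

f''(x) = 4*x^3 + 3*x^2 - 34*x + 15
Second-derivative test at each critical point:
  f''(-5) = -240 < 0 → local maximum
  f''(0) = 15 > 0 → local minimum
  f''(1) = -12 < 0 → local maximum
  f''(3) = 48 > 0 → local minimum

Critical points: x = -5 (local maximum); x = 0 (local minimum); x = 1 (local maximum); x = 3 (local minimum)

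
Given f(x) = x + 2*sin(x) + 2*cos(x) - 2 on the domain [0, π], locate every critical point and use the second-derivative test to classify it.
f'(x) = 2*sqrt(2)*cos(x + pi/4) + 1

Solve f'(x) = 0 on [0, π]:
  f'(x) = 0 ⇔ -2*sin(x) + 2*cos(x) = -1. Write the left side as R·cos(x + φ) with R = √(2² + 2²) = 2*sqrt(2), cos φ = sqrt(2)/2, sin φ = sqrt(2)/2; then cos(x + φ) = -sqrt(2)/4. Solve for x and keep the solutions lying in [0, π].
  ⇒ x = atan((1 + sqrt(7))/(-1 + sqrt(7))) ≈ 1.1468

f''(x) = -2*sqrt(2)*sin(x + pi/4)
Second-derivative test at each critical point:
  f''(1.1468) = -2.6458 < 0 → local maximum

Critical points: x = atan((1 + sqrt(7))/(-1 + sqrt(7))) ≈ 1.1468 (local maximum)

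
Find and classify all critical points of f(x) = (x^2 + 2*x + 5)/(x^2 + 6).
f'(x) = 2*(-x^2 + x + 6)/(x^4 + 12*x^2 + 36)

Solve f'(x) = 0:
  f'(x) = -2*(x - 3)*(x + 2)/(x^2 + 6)^2; the denominator is positive wherever f is defined, so f'(x) = 0 ⇔ -2*x^2 + 2*x + 12 = 0.
  Factor: -2*x^2 + 2*x + 12 = -2*(x - 3)*(x + 2) = 0.
  ⇒ x = -2, 3

f''(x) = 2*(2*x^3 - 3*x^2 - 36*x + 6)/(x^6 + 18*x^4 + 108*x^2 + 216)
Second-derivative test at each critical point:
  f''(-2) = 1/10 > 0 → local minimum
  f''(3) = -2/45 < 0 → local maximum

Critical points: x = -2 (local minimum); x = 3 (local maximum)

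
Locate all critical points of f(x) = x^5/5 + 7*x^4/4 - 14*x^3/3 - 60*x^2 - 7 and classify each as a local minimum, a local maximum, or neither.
f'(x) = x*(x^3 + 7*x^2 - 14*x - 120)

Solve f'(x) = 0:
  Factor: x^4 + 7*x^3 - 14*x^2 - 120*x = x*(x - 4)*(x + 5)*(x + 6) = 0.
  ⇒ x = -6, -5, 0, 4

f''(x) = 4*x^3 + 21*x^2 - 28*x - 120
Second-derivative test at each critical point:
  f''(-6) = -60 < 0 → local maximum
  f''(-5) = 45 > 0 → local minimum
  f''(0) = -120 < 0 → local maximum
  f''(4) = 360 > 0 → local minimum

Critical points: x = -6 (local maximum); x = -5 (local minimum); x = 0 (local maximum); x = 4 (local minimum)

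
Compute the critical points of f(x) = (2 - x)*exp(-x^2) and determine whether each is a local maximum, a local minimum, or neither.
f'(x) = (2*x*(x - 2) - 1)*exp(-x^2)

Solve f'(x) = 0:
  f'(x) = (2*x^2 - 4*x - 1)·exp(-x^2) and exp(-x^2) > 0 for every x, so f'(x) = 0 ⇔ 2*x^2 - 4*x - 1 = 0.
  2*x^2 - 4*x - 1 = 0 has no rational roots; quadratic formula: x = (4 ± √24)/4.
  ⇒ x = 1 - sqrt(6)/2 ≈ -0.2247, 1 + sqrt(6)/2 ≈ 2.2247

f''(x) = 2*(2*x^2*(2 - x) + 3*x - 2)*exp(-x^2)
Second-derivative test at each critical point:
  f''(-0.2247) = -4.6577 < 0 → local maximum
  f''(2.2247) = 0.0347 > 0 → local minimum

Critical points: x = 1 - sqrt(6)/2 ≈ -0.2247 (local maximum); x = 1 + sqrt(6)/2 ≈ 2.2247 (local minimum)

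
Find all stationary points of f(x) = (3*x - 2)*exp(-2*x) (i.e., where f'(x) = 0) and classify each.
f'(x) = (7 - 6*x)*exp(-2*x)

Solve f'(x) = 0:
  f'(x) = (7 - 6*x)·exp(-2*x) and exp(-2*x) > 0 for every x, so f'(x) = 0 ⇔ 7 - 6*x = 0.
  7 - 6*x = 0.
  ⇒ x = 7/6

f''(x) = 4*(3*x - 5)*exp(-2*x)
Second-derivative test at each critical point:
  f''(7/6) = -0.5818 < 0 → local maximum

Critical points: x = 7/6 (local maximum)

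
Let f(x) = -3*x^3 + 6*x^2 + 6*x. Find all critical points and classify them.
f'(x) = -9*x^2 + 12*x + 6

Solve f'(x) = 0:
  Factor: -9*x^2 + 12*x + 6 = -3*(3*x^2 - 4*x - 2); 3*x^2 - 4*x - 2 = 0 has no rational roots; quadratic formula: x = (4 ± √40)/6.
  ⇒ x = 2/3 - sqrt(10)/3 ≈ -0.3874, 2/3 + sqrt(10)/3 ≈ 1.7208

f''(x) = 12 - 18*x
Second-derivative test at each critical point:
  f''(-0.3874) = 18.9737 > 0 → local minimum
  f''(1.7208) = -18.9737 < 0 → local maximum

Critical points: x = 2/3 - sqrt(10)/3 ≈ -0.3874 (local minimum); x = 2/3 + sqrt(10)/3 ≈ 1.7208 (local maximum)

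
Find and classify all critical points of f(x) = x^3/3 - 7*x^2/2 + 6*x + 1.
f'(x) = x^2 - 7*x + 6

Solve f'(x) = 0:
  Factor: x^2 - 7*x + 6 = (x - 6)*(x - 1) = 0.
  ⇒ x = 1, 6

f''(x) = 2*x - 7
Second-derivative test at each critical point:
  f''(1) = -5 < 0 → local maximum
  f''(6) = 5 > 0 → local minimum

Critical points: x = 1 (local maximum); x = 6 (local minimum)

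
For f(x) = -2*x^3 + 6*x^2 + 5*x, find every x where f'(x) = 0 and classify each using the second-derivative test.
f'(x) = -6*x^2 + 12*x + 5

Solve f'(x) = 0:
  6*x^2 - 12*x - 5 = 0 has no rational roots; quadratic formula: x = (12 ± √264)/12.
  ⇒ x = 1 - sqrt(66)/6 ≈ -0.3540, 1 + sqrt(66)/6 ≈ 2.3540

f''(x) = 12 - 12*x
Second-derivative test at each critical point:
  f''(-0.3540) = 16.2481 > 0 → local minimum
  f''(2.3540) = -16.2481 < 0 → local maximum

Critical points: x = 1 - sqrt(66)/6 ≈ -0.3540 (local minimum); x = 1 + sqrt(66)/6 ≈ 2.3540 (local maximum)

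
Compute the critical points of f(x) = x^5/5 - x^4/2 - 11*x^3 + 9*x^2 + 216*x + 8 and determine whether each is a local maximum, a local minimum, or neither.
f'(x) = x^4 - 2*x^3 - 33*x^2 + 18*x + 216

Solve f'(x) = 0:
  Factor: x^4 - 2*x^3 - 33*x^2 + 18*x + 216 = (x - 6)*(x - 3)*(x + 3)*(x + 4) = 0.
  ⇒ x = -4, -3, 3, 6

f''(x) = 4*x^3 - 6*x^2 - 66*x + 18
Second-derivative test at each critical point:
  f''(-4) = -70 < 0 → local maximum
  f''(-3) = 54 > 0 → local minimum
  f''(3) = -126 < 0 → local maximum
  f''(6) = 270 > 0 → local minimum

Critical points: x = -4 (local maximum); x = -3 (local minimum); x = 3 (local maximum); x = 6 (local minimum)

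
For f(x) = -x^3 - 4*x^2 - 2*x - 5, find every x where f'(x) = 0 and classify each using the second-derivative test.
f'(x) = -3*x^2 - 8*x - 2

Solve f'(x) = 0:
  3*x^2 + 8*x + 2 = 0 has no rational roots; quadratic formula: x = (-8 ± √40)/6.
  ⇒ x = -4/3 - sqrt(10)/3 ≈ -2.3874, -4/3 + sqrt(10)/3 ≈ -0.2792

f''(x) = -6*x - 8
Second-derivative test at each critical point:
  f''(-2.3874) = 6.3246 > 0 → local minimum
  f''(-0.2792) = -6.3246 < 0 → local maximum

Critical points: x = -4/3 - sqrt(10)/3 ≈ -2.3874 (local minimum); x = -4/3 + sqrt(10)/3 ≈ -0.2792 (local maximum)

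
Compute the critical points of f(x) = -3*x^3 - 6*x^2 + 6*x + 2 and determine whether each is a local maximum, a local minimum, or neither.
f'(x) = -9*x^2 - 12*x + 6

Solve f'(x) = 0:
  Factor: -9*x^2 - 12*x + 6 = -3*(3*x^2 + 4*x - 2); 3*x^2 + 4*x - 2 = 0 has no rational roots; quadratic formula: x = (-4 ± √40)/6.
  ⇒ x = -sqrt(10)/3 - 2/3 ≈ -1.7208, -2/3 + sqrt(10)/3 ≈ 0.3874

f''(x) = -18*x - 12
Second-derivative test at each critical point:
  f''(-1.7208) = 18.9737 > 0 → local minimum
  f''(0.3874) = -18.9737 < 0 → local maximum

Critical points: x = -sqrt(10)/3 - 2/3 ≈ -1.7208 (local minimum); x = -2/3 + sqrt(10)/3 ≈ 0.3874 (local maximum)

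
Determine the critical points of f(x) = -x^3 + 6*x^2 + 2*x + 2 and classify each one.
f'(x) = -3*x^2 + 12*x + 2

Solve f'(x) = 0:
  3*x^2 - 12*x - 2 = 0 has no rational roots; quadratic formula: x = (12 ± √168)/6.
  ⇒ x = 2 - sqrt(42)/3 ≈ -0.1602, 2 + sqrt(42)/3 ≈ 4.1602

f''(x) = 12 - 6*x
Second-derivative test at each critical point:
  f''(-0.1602) = 12.9615 > 0 → local minimum
  f''(4.1602) = -12.9615 < 0 → local maximum

Critical points: x = 2 - sqrt(42)/3 ≈ -0.1602 (local minimum); x = 2 + sqrt(42)/3 ≈ 4.1602 (local maximum)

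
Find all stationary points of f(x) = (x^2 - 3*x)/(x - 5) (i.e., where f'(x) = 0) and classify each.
f'(x) = (x^2 - 10*x + 15)/(x^2 - 10*x + 25)

Solve f'(x) = 0:
  f'(x) = (x^2 - 10*x + 15)/(x - 5)^2; the denominator is positive wherever f is defined, so f'(x) = 0 ⇔ x^2 - 10*x + 15 = 0.
  x^2 - 10*x + 15 = 0 has no rational roots; quadratic formula: x = (10 ± √40)/2.
  ⇒ x = 5 - sqrt(10) ≈ 1.8377, sqrt(10) + 5 ≈ 8.1623

f''(x) = 20/(x^3 - 15*x^2 + 75*x - 125)
Second-derivative test at each critical point:
  f''(1.8377) = -0.6325 < 0 → local maximum
  f''(8.1623) = 0.6325 > 0 → local minimum

Critical points: x = 5 - sqrt(10) ≈ 1.8377 (local maximum); x = sqrt(10) + 5 ≈ 8.1623 (local minimum)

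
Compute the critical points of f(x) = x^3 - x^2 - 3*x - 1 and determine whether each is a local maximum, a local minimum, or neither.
f'(x) = 3*x^2 - 2*x - 3

Solve f'(x) = 0:
  3*x^2 - 2*x - 3 = 0 has no rational roots; quadratic formula: x = (2 ± √40)/6.
  ⇒ x = 1/3 - sqrt(10)/3 ≈ -0.7208, 1/3 + sqrt(10)/3 ≈ 1.3874

f''(x) = 6*x - 2
Second-derivative test at each critical point:
  f''(-0.7208) = -6.3246 < 0 → local maximum
  f''(1.3874) = 6.3246 > 0 → local minimum

Critical points: x = 1/3 - sqrt(10)/3 ≈ -0.7208 (local maximum); x = 1/3 + sqrt(10)/3 ≈ 1.3874 (local minimum)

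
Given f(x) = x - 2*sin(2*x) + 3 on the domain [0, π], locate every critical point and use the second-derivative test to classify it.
f'(x) = 1 - 4*cos(2*x)

Solve f'(x) = 0 on [0, π]:
  f'(x) = 0 ⇔ cos(2*x) = 1/4, i.e. 2*x = ±arccos(1/4) + 2nπ; keep the solutions lying in [0, π].
  ⇒ x = acos(1/4)/2 ≈ 0.6591, pi - acos(1/4)/2 ≈ 2.4825

f''(x) = 8*sin(2*x)
Second-derivative test at each critical point:
  f''(0.6591) = 7.7460 > 0 → local minimum
  f''(2.4825) = -7.7460 < 0 → local maximum

Critical points: x = acos(1/4)/2 ≈ 0.6591 (local minimum); x = pi - acos(1/4)/2 ≈ 2.4825 (local maximum)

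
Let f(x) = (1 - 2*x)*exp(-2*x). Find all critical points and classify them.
f'(x) = 4*(x - 1)*exp(-2*x)

Solve f'(x) = 0:
  f'(x) = (4*x - 4)·exp(-2*x) and exp(-2*x) > 0 for every x, so f'(x) = 0 ⇔ 4*x - 4 = 0.
  Factor: 4*x - 4 = 4*(x - 1) = 0.
  ⇒ x = 1

f''(x) = 4*(3 - 2*x)*exp(-2*x)
Second-derivative test at each critical point:
  f''(1) = 0.5413 > 0 → local minimum

Critical points: x = 1 (local minimum)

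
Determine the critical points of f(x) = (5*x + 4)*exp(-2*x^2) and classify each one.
f'(x) = (-4*x*(5*x + 4) + 5)*exp(-2*x^2)

Solve f'(x) = 0:
  f'(x) = (-20*x^2 - 16*x + 5)·exp(-2*x^2) and exp(-2*x^2) > 0 for every x, so f'(x) = 0 ⇔ -20*x^2 - 16*x + 5 = 0.
  20*x^2 + 16*x - 5 = 0 has no rational roots; quadratic formula: x = (-16 ± √656)/40.
  ⇒ x = -sqrt(41)/10 - 2/5 ≈ -1.0403, -2/5 + sqrt(41)/10 ≈ 0.2403

f''(x) = 4*(4*x^2*(5*x + 4) - 15*x - 4)*exp(-2*x^2)
Second-derivative test at each critical point:
  f''(-1.0403) = 2.9405 > 0 → local minimum
  f''(0.2403) = -22.8187 < 0 → local maximum

Critical points: x = -sqrt(41)/10 - 2/5 ≈ -1.0403 (local minimum); x = -2/5 + sqrt(41)/10 ≈ 0.2403 (local maximum)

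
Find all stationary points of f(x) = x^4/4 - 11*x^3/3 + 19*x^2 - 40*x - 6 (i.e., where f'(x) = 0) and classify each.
f'(x) = x^3 - 11*x^2 + 38*x - 40

Solve f'(x) = 0:
  Factor: x^3 - 11*x^2 + 38*x - 40 = (x - 5)*(x - 4)*(x - 2) = 0.
  ⇒ x = 2, 4, 5

f''(x) = 3*x^2 - 22*x + 38
Second-derivative test at each critical point:
  f''(2) = 6 > 0 → local minimum
  f''(4) = -2 < 0 → local maximum
  f''(5) = 3 > 0 → local minimum

Critical points: x = 2 (local minimum); x = 4 (local maximum); x = 5 (local minimum)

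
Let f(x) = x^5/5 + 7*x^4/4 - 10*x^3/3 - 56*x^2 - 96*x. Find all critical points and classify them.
f'(x) = x^4 + 7*x^3 - 10*x^2 - 112*x - 96

Solve f'(x) = 0:
  Factor: x^4 + 7*x^3 - 10*x^2 - 112*x - 96 = (x - 4)*(x + 1)*(x + 4)*(x + 6) = 0.
  ⇒ x = -6, -4, -1, 4

f''(x) = 4*x^3 + 21*x^2 - 20*x - 112
Second-derivative test at each critical point:
  f''(-6) = -100 < 0 → local maximum
  f''(-4) = 48 > 0 → local minimum
  f''(-1) = -75 < 0 → local maximum
  f''(4) = 400 > 0 → local minimum

Critical points: x = -6 (local maximum); x = -4 (local minimum); x = -1 (local maximum); x = 4 (local minimum)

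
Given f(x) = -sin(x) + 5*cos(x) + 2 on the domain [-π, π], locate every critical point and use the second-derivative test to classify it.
f'(x) = -5*sin(x) - cos(x)

Solve f'(x) = 0 on [-π, π]:
  f'(x) = 0 ⇔ -cos(x) = 5*sin(x) ⇔ tan(x) = -1/5, i.e. x = arctan(-1/5) + nπ; keep the solutions lying in [-π, π].
  ⇒ x = -atan(1/5) ≈ -0.1974, pi - atan(1/5) ≈ 2.9442

f''(x) = sin(x) - 5*cos(x)
Second-derivative test at each critical point:
  f''(-0.1974) = -5.0990 < 0 → local maximum
  f''(2.9442) = 5.0990 > 0 → local minimum

Critical points: x = -atan(1/5) ≈ -0.1974 (local maximum); x = pi - atan(1/5) ≈ 2.9442 (local minimum)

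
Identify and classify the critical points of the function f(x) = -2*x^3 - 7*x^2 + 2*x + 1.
f'(x) = -6*x^2 - 14*x + 2

Solve f'(x) = 0:
  Factor: -6*x^2 - 14*x + 2 = -2*(3*x^2 + 7*x - 1); 3*x^2 + 7*x - 1 = 0 has no rational roots; quadratic formula: x = (-7 ± √61)/6.
  ⇒ x = -sqrt(61)/6 - 7/6 ≈ -2.4684, -7/6 + sqrt(61)/6 ≈ 0.1350

f''(x) = -12*x - 14
Second-derivative test at each critical point:
  f''(-2.4684) = 15.6205 > 0 → local minimum
  f''(0.1350) = -15.6205 < 0 → local maximum

Critical points: x = -sqrt(61)/6 - 7/6 ≈ -2.4684 (local minimum); x = -7/6 + sqrt(61)/6 ≈ 0.1350 (local maximum)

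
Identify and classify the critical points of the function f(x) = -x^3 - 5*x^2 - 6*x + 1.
f'(x) = -3*x^2 - 10*x - 6

Solve f'(x) = 0:
  3*x^2 + 10*x + 6 = 0 has no rational roots; quadratic formula: x = (-10 ± √28)/6.
  ⇒ x = -5/3 - sqrt(7)/3 ≈ -2.5486, -5/3 + sqrt(7)/3 ≈ -0.7847

f''(x) = -6*x - 10
Second-derivative test at each critical point:
  f''(-2.5486) = 5.2915 > 0 → local minimum
  f''(-0.7847) = -5.2915 < 0 → local maximum

Critical points: x = -5/3 - sqrt(7)/3 ≈ -2.5486 (local minimum); x = -5/3 + sqrt(7)/3 ≈ -0.7847 (local maximum)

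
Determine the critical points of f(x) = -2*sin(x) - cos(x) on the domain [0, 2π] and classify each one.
f'(x) = sin(x) - 2*cos(x)

Solve f'(x) = 0 on [0, 2π]:
  f'(x) = 0 ⇔ -2*cos(x) = -sin(x) ⇔ tan(x) = 2, i.e. x = arctan(2) + nπ; keep the solutions lying in [0, 2π].
  ⇒ x = atan(2) ≈ 1.1071, atan(2) + pi ≈ 4.2487

f''(x) = 2*sin(x) + cos(x)
Second-derivative test at each critical point:
  f''(1.1071) = 2.2361 > 0 → local minimum
  f''(4.2487) = -2.2361 < 0 → local maximum

Critical points: x = atan(2) ≈ 1.1071 (local minimum); x = atan(2) + pi ≈ 4.2487 (local maximum)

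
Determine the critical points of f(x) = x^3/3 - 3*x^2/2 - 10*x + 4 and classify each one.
f'(x) = x^2 - 3*x - 10

Solve f'(x) = 0:
  Factor: x^2 - 3*x - 10 = (x - 5)*(x + 2) = 0.
  ⇒ x = -2, 5

f''(x) = 2*x - 3
Second-derivative test at each critical point:
  f''(-2) = -7 < 0 → local maximum
  f''(5) = 7 > 0 → local minimum

Critical points: x = -2 (local maximum); x = 5 (local minimum)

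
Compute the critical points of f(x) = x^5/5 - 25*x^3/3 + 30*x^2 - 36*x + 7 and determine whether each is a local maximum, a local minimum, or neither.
f'(x) = x^4 - 25*x^2 + 60*x - 36

Solve f'(x) = 0:
  Factor: x^4 - 25*x^2 + 60*x - 36 = (x - 3)*(x - 2)*(x - 1)*(x + 6) = 0.
  ⇒ x = -6, 1, 2, 3

f''(x) = 4*x^3 - 50*x + 60
Second-derivative test at each critical point:
  f''(-6) = -504 < 0 → local maximum
  f''(1) = 14 > 0 → local minimum
  f''(2) = -8 < 0 → local maximum
  f''(3) = 18 > 0 → local minimum

Critical points: x = -6 (local maximum); x = 1 (local minimum); x = 2 (local maximum); x = 3 (local minimum)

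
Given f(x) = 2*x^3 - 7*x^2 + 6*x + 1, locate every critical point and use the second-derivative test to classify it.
f'(x) = 6*x^2 - 14*x + 6

Solve f'(x) = 0:
  Factor: 6*x^2 - 14*x + 6 = 2*(3*x^2 - 7*x + 3); 3*x^2 - 7*x + 3 = 0 has no rational roots; quadratic formula: x = (7 ± √13)/6.
  ⇒ x = 7/6 - sqrt(13)/6 ≈ 0.5657, sqrt(13)/6 + 7/6 ≈ 1.7676

f''(x) = 12*x - 14
Second-derivative test at each critical point:
  f''(0.5657) = -7.2111 < 0 → local maximum
  f''(1.7676) = 7.2111 > 0 → local minimum

Critical points: x = 7/6 - sqrt(13)/6 ≈ 0.5657 (local maximum); x = sqrt(13)/6 + 7/6 ≈ 1.7676 (local minimum)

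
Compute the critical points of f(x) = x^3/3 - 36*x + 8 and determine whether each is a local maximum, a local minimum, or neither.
f'(x) = x^2 - 36

Solve f'(x) = 0:
  Factor: x^2 - 36 = (x - 6)*(x + 6) = 0.
  ⇒ x = -6, 6

f''(x) = 2*x
Second-derivative test at each critical point:
  f''(-6) = -12 < 0 → local maximum
  f''(6) = 12 > 0 → local minimum

Critical points: x = -6 (local maximum); x = 6 (local minimum)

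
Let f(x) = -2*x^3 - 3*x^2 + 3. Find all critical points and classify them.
f'(x) = 6*x*(-x - 1)

Solve f'(x) = 0:
  Factor: -6*x^2 - 6*x = -6*x*(x + 1) = 0.
  ⇒ x = -1, 0

f''(x) = -12*x - 6
Second-derivative test at each critical point:
  f''(-1) = 6 > 0 → local minimum
  f''(0) = -6 < 0 → local maximum

Critical points: x = -1 (local minimum); x = 0 (local maximum)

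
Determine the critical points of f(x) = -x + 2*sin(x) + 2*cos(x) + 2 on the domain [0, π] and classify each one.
f'(x) = 2*sqrt(2)*cos(x + pi/4) - 1

Solve f'(x) = 0 on [0, π]:
  f'(x) = 0 ⇔ -2*sin(x) + 2*cos(x) = 1. Write the left side as R·cos(x + φ) with R = √(2² + 2²) = 2*sqrt(2), cos φ = sqrt(2)/2, sin φ = sqrt(2)/2; then cos(x + φ) = sqrt(2)/4. Solve for x and keep the solutions lying in [0, π].
  ⇒ x = atan((-1 + sqrt(7))/(1 + sqrt(7))) ≈ 0.4240

f''(x) = -2*sqrt(2)*sin(x + pi/4)
Second-derivative test at each critical point:
  f''(0.4240) = -2.6458 < 0 → local maximum

Critical points: x = atan((-1 + sqrt(7))/(1 + sqrt(7))) ≈ 0.4240 (local maximum)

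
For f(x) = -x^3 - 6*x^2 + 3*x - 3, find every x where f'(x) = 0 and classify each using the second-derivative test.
f'(x) = -3*x^2 - 12*x + 3

Solve f'(x) = 0:
  Factor: -3*x^2 - 12*x + 3 = -3*(x^2 + 4*x - 1); x^2 + 4*x - 1 = 0 has no rational roots; quadratic formula: x = (-4 ± √20)/2.
  ⇒ x = -sqrt(5) - 2 ≈ -4.2361, -2 + sqrt(5) ≈ 0.2361

f''(x) = -6*x - 12
Second-derivative test at each critical point:
  f''(-4.2361) = 13.4164 > 0 → local minimum
  f''(0.2361) = -13.4164 < 0 → local maximum

Critical points: x = -sqrt(5) - 2 ≈ -4.2361 (local minimum); x = -2 + sqrt(5) ≈ 0.2361 (local maximum)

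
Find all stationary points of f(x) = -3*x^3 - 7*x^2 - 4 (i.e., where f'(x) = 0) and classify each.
f'(x) = x*(-9*x - 14)

Solve f'(x) = 0:
  Factor: -9*x^2 - 14*x = -x*(9*x + 14) = 0.
  ⇒ x = -14/9, 0

f''(x) = -18*x - 14
Second-derivative test at each critical point:
  f''(-14/9) = 14 > 0 → local minimum
  f''(0) = -14 < 0 → local maximum

Critical points: x = -14/9 (local minimum); x = 0 (local maximum)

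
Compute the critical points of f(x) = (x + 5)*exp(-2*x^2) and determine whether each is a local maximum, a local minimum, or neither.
f'(x) = (-4*x*(x + 5) + 1)*exp(-2*x^2)

Solve f'(x) = 0:
  f'(x) = (-4*x^2 - 20*x + 1)·exp(-2*x^2) and exp(-2*x^2) > 0 for every x, so f'(x) = 0 ⇔ -4*x^2 - 20*x + 1 = 0.
  4*x^2 + 20*x - 1 = 0 has no rational roots; quadratic formula: x = (-20 ± √416)/8.
  ⇒ x = -sqrt(26)/2 - 5/2 ≈ -5.0495, -5/2 + sqrt(26)/2 ≈ 0.0495

f''(x) = 4*(4*x^2*(x + 5) - 3*x - 5)*exp(-2*x^2)
Second-derivative test at each critical point:
  f''(-5.0495) = 1.454e-21 > 0 → local minimum
  f''(0.0495) = -20.2963 < 0 → local maximum

Critical points: x = -sqrt(26)/2 - 5/2 ≈ -5.0495 (local minimum); x = -5/2 + sqrt(26)/2 ≈ 0.0495 (local maximum)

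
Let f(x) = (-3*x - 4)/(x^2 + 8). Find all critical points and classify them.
f'(x) = (3*x^2 + 8*x - 24)/(x^4 + 16*x^2 + 64)

Solve f'(x) = 0:
  f'(x) = (3*x^2 + 8*x - 24)/(x^2 + 8)^2; the denominator is positive wherever f is defined, so f'(x) = 0 ⇔ 3*x^2 + 8*x - 24 = 0.
  3*x^2 + 8*x - 24 = 0 has no rational roots; quadratic formula: x = (-8 ± √352)/6.
  ⇒ x = -2*sqrt(22)/3 - 4/3 ≈ -4.4603, -4/3 + 2*sqrt(22)/3 ≈ 1.7936

f''(x) = 2*(-4*x^2*(3*x + 4) + (9*x + 4)*(x^2 + 8))/(x^2 + 8)^3
Second-derivative test at each critical point:
  f''(-4.4603) = -0.0241 < 0 → local maximum
  f''(1.7936) = 0.1491 > 0 → local minimum

Critical points: x = -2*sqrt(22)/3 - 4/3 ≈ -4.4603 (local maximum); x = -4/3 + 2*sqrt(22)/3 ≈ 1.7936 (local minimum)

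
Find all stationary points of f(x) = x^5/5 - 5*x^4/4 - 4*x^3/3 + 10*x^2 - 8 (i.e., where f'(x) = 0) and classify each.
f'(x) = x*(x^3 - 5*x^2 - 4*x + 20)

Solve f'(x) = 0:
  Factor: x^4 - 5*x^3 - 4*x^2 + 20*x = x*(x - 5)*(x - 2)*(x + 2) = 0.
  ⇒ x = -2, 0, 2, 5

f''(x) = 4*x^3 - 15*x^2 - 8*x + 20
Second-derivative test at each critical point:
  f''(-2) = -56 < 0 → local maximum
  f''(0) = 20 > 0 → local minimum
  f''(2) = -24 < 0 → local maximum
  f''(5) = 105 > 0 → local minimum

Critical points: x = -2 (local maximum); x = 0 (local minimum); x = 2 (local maximum); x = 5 (local minimum)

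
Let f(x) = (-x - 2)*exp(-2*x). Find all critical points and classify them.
f'(x) = (2*x + 3)*exp(-2*x)

Solve f'(x) = 0:
  f'(x) = (2*x + 3)·exp(-2*x) and exp(-2*x) > 0 for every x, so f'(x) = 0 ⇔ 2*x + 3 = 0.
  2*x + 3 = 0.
  ⇒ x = -3/2

f''(x) = 4*(-x - 1)*exp(-2*x)
Second-derivative test at each critical point:
  f''(-3/2) = 40.1711 > 0 → local minimum

Critical points: x = -3/2 (local minimum)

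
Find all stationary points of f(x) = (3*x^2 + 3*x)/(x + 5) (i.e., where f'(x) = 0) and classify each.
f'(x) = 3*(x^2 + 10*x + 5)/(x^2 + 10*x + 25)

Solve f'(x) = 0:
  f'(x) = 3*(x^2 + 10*x + 5)/(x + 5)^2; the denominator is positive wherever f is defined, so f'(x) = 0 ⇔ 3*x^2 + 30*x + 15 = 0.
  Factor: 3*x^2 + 30*x + 15 = 3*(x^2 + 10*x + 5); x^2 + 10*x + 5 = 0 has no rational roots; quadratic formula: x = (-10 ± √80)/2.
  ⇒ x = -5 - 2*sqrt(5) ≈ -9.4721, -5 + 2*sqrt(5) ≈ -0.5279

f''(x) = 120/(x^3 + 15*x^2 + 75*x + 125)
Second-derivative test at each critical point:
  f''(-9.4721) = -1.3416 < 0 → local maximum
  f''(-0.5279) = 1.3416 > 0 → local minimum

Critical points: x = -5 - 2*sqrt(5) ≈ -9.4721 (local maximum); x = -5 + 2*sqrt(5) ≈ -0.5279 (local minimum)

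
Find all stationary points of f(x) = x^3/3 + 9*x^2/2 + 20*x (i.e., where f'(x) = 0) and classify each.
f'(x) = x^2 + 9*x + 20

Solve f'(x) = 0:
  Factor: x^2 + 9*x + 20 = (x + 4)*(x + 5) = 0.
  ⇒ x = -5, -4

f''(x) = 2*x + 9
Second-derivative test at each critical point:
  f''(-5) = -1 < 0 → local maximum
  f''(-4) = 1 > 0 → local minimum

Critical points: x = -5 (local maximum); x = -4 (local minimum)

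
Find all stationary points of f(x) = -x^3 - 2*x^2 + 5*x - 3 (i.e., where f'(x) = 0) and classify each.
f'(x) = -3*x^2 - 4*x + 5

Solve f'(x) = 0:
  3*x^2 + 4*x - 5 = 0 has no rational roots; quadratic formula: x = (-4 ± √76)/6.
  ⇒ x = -sqrt(19)/3 - 2/3 ≈ -2.1196, -2/3 + sqrt(19)/3 ≈ 0.7863

f''(x) = -6*x - 4
Second-derivative test at each critical point:
  f''(-2.1196) = 8.7178 > 0 → local minimum
  f''(0.7863) = -8.7178 < 0 → local maximum

Critical points: x = -sqrt(19)/3 - 2/3 ≈ -2.1196 (local minimum); x = -2/3 + sqrt(19)/3 ≈ 0.7863 (local maximum)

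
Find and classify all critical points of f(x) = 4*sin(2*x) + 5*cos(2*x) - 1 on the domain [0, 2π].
f'(x) = -10*sin(2*x) + 8*cos(2*x)

Solve f'(x) = 0 on [0, 2π]:
  f'(x) = 0 ⇔ 4*cos(2*x) = 5*sin(2*x) ⇔ tan(2*x) = 4/5, i.e. 2*x = arctan(4/5) + nπ; keep the solutions lying in [0, 2π].
  ⇒ x = atan(4/5)/2 ≈ 0.3374, atan(4/5)/2 + pi/2 ≈ 1.9082, atan(4/5)/2 + pi ≈ 3.4790, atan(4/5)/2 + 3*pi/2 ≈ 5.0498

f''(x) = -16*sin(2*x) - 20*cos(2*x)
Second-derivative test at each critical point:
  f''(0.3374) = -25.6125 < 0 → local maximum
  f''(1.9082) = 25.6125 > 0 → local minimum
  f''(3.4790) = -25.6125 < 0 → local maximum
  f''(5.0498) = 25.6125 > 0 → local minimum

Critical points: x = atan(4/5)/2 ≈ 0.3374 (local maximum); x = atan(4/5)/2 + pi/2 ≈ 1.9082 (local minimum); x = atan(4/5)/2 + pi ≈ 3.4790 (local maximum); x = atan(4/5)/2 + 3*pi/2 ≈ 5.0498 (local minimum)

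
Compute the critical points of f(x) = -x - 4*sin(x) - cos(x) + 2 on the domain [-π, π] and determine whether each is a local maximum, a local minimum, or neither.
f'(x) = sin(x) - 4*cos(x) - 1

Solve f'(x) = 0 on [-π, π]:
  f'(x) = 0 ⇔ sin(x) - 4*cos(x) = 1. Write the left side as R·cos(x + φ) with R = √((-4)² + (-1)²) = sqrt(17), cos φ = -4*sqrt(17)/17, sin φ = -sqrt(17)/17; then cos(x + φ) = sqrt(17)/17. Solve for x and keep the solutions lying in [-π, π].
  ⇒ x = -pi + atan(15/8) ≈ -2.0608, pi/2 ≈ 1.5708

f''(x) = 4*sin(x) + cos(x)
Second-derivative test at each critical point:
  f''(-2.0608) = -4 < 0 → local maximum
  f''(1.5708) = 4 > 0 → local minimum

Critical points: x = -pi + atan(15/8) ≈ -2.0608 (local maximum); x = pi/2 ≈ 1.5708 (local minimum)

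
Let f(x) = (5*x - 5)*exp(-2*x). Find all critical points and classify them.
f'(x) = 5*(3 - 2*x)*exp(-2*x)

Solve f'(x) = 0:
  f'(x) = (15 - 10*x)·exp(-2*x) and exp(-2*x) > 0 for every x, so f'(x) = 0 ⇔ 15 - 10*x = 0.
  Factor: 15 - 10*x = -5*(2*x - 3) = 0.
  ⇒ x = 3/2

f''(x) = 20*(x - 2)*exp(-2*x)
Second-derivative test at each critical point:
  f''(3/2) = -0.4979 < 0 → local maximum

Critical points: x = 3/2 (local maximum)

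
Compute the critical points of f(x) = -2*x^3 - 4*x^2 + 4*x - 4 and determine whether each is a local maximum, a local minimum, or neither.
f'(x) = -6*x^2 - 8*x + 4

Solve f'(x) = 0:
  Factor: -6*x^2 - 8*x + 4 = -2*(3*x^2 + 4*x - 2); 3*x^2 + 4*x - 2 = 0 has no rational roots; quadratic formula: x = (-4 ± √40)/6.
  ⇒ x = -sqrt(10)/3 - 2/3 ≈ -1.7208, -2/3 + sqrt(10)/3 ≈ 0.3874

f''(x) = -12*x - 8
Second-derivative test at each critical point:
  f''(-1.7208) = 12.6491 > 0 → local minimum
  f''(0.3874) = -12.6491 < 0 → local maximum

Critical points: x = -sqrt(10)/3 - 2/3 ≈ -1.7208 (local minimum); x = -2/3 + sqrt(10)/3 ≈ 0.3874 (local maximum)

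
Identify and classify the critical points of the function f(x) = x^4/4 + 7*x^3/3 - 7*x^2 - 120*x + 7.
f'(x) = x^3 + 7*x^2 - 14*x - 120

Solve f'(x) = 0:
  Factor: x^3 + 7*x^2 - 14*x - 120 = (x - 4)*(x + 5)*(x + 6) = 0.
  ⇒ x = -6, -5, 4

f''(x) = 3*x^2 + 14*x - 14
Second-derivative test at each critical point:
  f''(-6) = 10 > 0 → local minimum
  f''(-5) = -9 < 0 → local maximum
  f''(4) = 90 > 0 → local minimum

Critical points: x = -6 (local minimum); x = -5 (local maximum); x = 4 (local minimum)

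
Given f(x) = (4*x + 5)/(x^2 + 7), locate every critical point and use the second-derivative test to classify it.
f'(x) = 2*(-2*x^2 - 5*x + 14)/(x^4 + 14*x^2 + 49)

Solve f'(x) = 0:
  f'(x) = -2*(2*x^2 + 5*x - 14)/(x^2 + 7)^2; the denominator is positive wherever f is defined, so f'(x) = 0 ⇔ -4*x^2 - 10*x + 28 = 0.
  Factor: -4*x^2 - 10*x + 28 = -2*(2*x^2 + 5*x - 14); 2*x^2 + 5*x - 14 = 0 has no rational roots; quadratic formula: x = (-5 ± √137)/4.
  ⇒ x = -sqrt(137)/4 - 5/4 ≈ -4.1762, -5/4 + sqrt(137)/4 ≈ 1.6762

f''(x) = 2*(4*x^2*(4*x + 5) - (12*x + 5)*(x^2 + 7))/(x^2 + 7)^3
Second-derivative test at each critical point:
  f''(-4.1762) = 0.0392 > 0 → local minimum
  f''(1.6762) = -0.2433 < 0 → local maximum

Critical points: x = -sqrt(137)/4 - 5/4 ≈ -4.1762 (local minimum); x = -5/4 + sqrt(137)/4 ≈ 1.6762 (local maximum)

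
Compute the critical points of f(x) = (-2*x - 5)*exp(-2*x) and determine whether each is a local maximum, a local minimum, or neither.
f'(x) = 4*(x + 2)*exp(-2*x)

Solve f'(x) = 0:
  f'(x) = (4*x + 8)·exp(-2*x) and exp(-2*x) > 0 for every x, so f'(x) = 0 ⇔ 4*x + 8 = 0.
  Factor: 4*x + 8 = 4*(x + 2) = 0.
  ⇒ x = -2

f''(x) = 4*(-2*x - 3)*exp(-2*x)
Second-derivative test at each critical point:
  f''(-2) = 218.3926 > 0 → local minimum

Critical points: x = -2 (local minimum)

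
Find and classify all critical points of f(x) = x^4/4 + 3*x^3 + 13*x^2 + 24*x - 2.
f'(x) = x^3 + 9*x^2 + 26*x + 24

Solve f'(x) = 0:
  Factor: x^3 + 9*x^2 + 26*x + 24 = (x + 2)*(x + 3)*(x + 4) = 0.
  ⇒ x = -4, -3, -2

f''(x) = 3*x^2 + 18*x + 26
Second-derivative test at each critical point:
  f''(-4) = 2 > 0 → local minimum
  f''(-3) = -1 < 0 → local maximum
  f''(-2) = 2 > 0 → local minimum

Critical points: x = -4 (local minimum); x = -3 (local maximum); x = -2 (local minimum)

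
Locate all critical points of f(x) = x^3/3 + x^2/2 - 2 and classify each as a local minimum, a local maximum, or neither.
f'(x) = x*(x + 1)

Solve f'(x) = 0:
  Factor: x^2 + x = x*(x + 1) = 0.
  ⇒ x = -1, 0

f''(x) = 2*x + 1
Second-derivative test at each critical point:
  f''(-1) = -1 < 0 → local maximum
  f''(0) = 1 > 0 → local minimum

Critical points: x = -1 (local maximum); x = 0 (local minimum)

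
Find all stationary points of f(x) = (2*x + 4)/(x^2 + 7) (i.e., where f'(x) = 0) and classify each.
f'(x) = 2*(x^2 - 2*x*(x + 2) + 7)/(x^2 + 7)^2

Solve f'(x) = 0:
  f'(x) = -2*(x^2 + 4*x - 7)/(x^2 + 7)^2; the denominator is positive wherever f is defined, so f'(x) = 0 ⇔ -2*x^2 - 8*x + 14 = 0.
  Factor: -2*x^2 - 8*x + 14 = -2*(x^2 + 4*x - 7); x^2 + 4*x - 7 = 0 has no rational roots; quadratic formula: x = (-4 ± √44)/2.
  ⇒ x = -sqrt(11) - 2 ≈ -5.3166, -2 + sqrt(11) ≈ 1.3166

f''(x) = 4*(4*x^2*(x + 2) - (3*x + 2)*(x^2 + 7))/(x^2 + 7)^3
Second-derivative test at each critical point:
  f''(-5.3166) = 0.0107 > 0 → local minimum
  f''(1.3166) = -0.1739 < 0 → local maximum

Critical points: x = -sqrt(11) - 2 ≈ -5.3166 (local minimum); x = -2 + sqrt(11) ≈ 1.3166 (local maximum)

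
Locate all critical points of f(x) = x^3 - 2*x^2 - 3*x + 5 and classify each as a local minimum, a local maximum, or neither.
f'(x) = 3*x^2 - 4*x - 3

Solve f'(x) = 0:
  3*x^2 - 4*x - 3 = 0 has no rational roots; quadratic formula: x = (4 ± √52)/6.
  ⇒ x = 2/3 - sqrt(13)/3 ≈ -0.5352, 2/3 + sqrt(13)/3 ≈ 1.8685

f''(x) = 6*x - 4
Second-derivative test at each critical point:
  f''(-0.5352) = -7.2111 < 0 → local maximum
  f''(1.8685) = 7.2111 > 0 → local minimum

Critical points: x = 2/3 - sqrt(13)/3 ≈ -0.5352 (local maximum); x = 2/3 + sqrt(13)/3 ≈ 1.8685 (local minimum)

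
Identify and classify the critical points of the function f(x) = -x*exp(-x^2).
f'(x) = (2*x^2 - 1)*exp(-x^2)

Solve f'(x) = 0:
  f'(x) = (2*x^2 - 1)·exp(-x^2) and exp(-x^2) > 0 for every x, so f'(x) = 0 ⇔ 2*x^2 - 1 = 0.
  2*x^2 - 1 = 0 has no rational roots; quadratic formula: x = (0 ± √8)/4.
  ⇒ x = -sqrt(2)/2 ≈ -0.7071, sqrt(2)/2 ≈ 0.7071

f''(x) = (-4*x^3 + 6*x)*exp(-x^2)
Second-derivative test at each critical point:
  f''(-0.7071) = -1.7155 < 0 → local maximum
  f''(0.7071) = 1.7155 > 0 → local minimum

Critical points: x = -sqrt(2)/2 ≈ -0.7071 (local maximum); x = sqrt(2)/2 ≈ 0.7071 (local minimum)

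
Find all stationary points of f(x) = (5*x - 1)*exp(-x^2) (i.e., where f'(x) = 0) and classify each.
f'(x) = (-2*x*(5*x - 1) + 5)*exp(-x^2)

Solve f'(x) = 0:
  f'(x) = (-10*x^2 + 2*x + 5)·exp(-x^2) and exp(-x^2) > 0 for every x, so f'(x) = 0 ⇔ -10*x^2 + 2*x + 5 = 0.
  10*x^2 - 2*x - 5 = 0 has no rational roots; quadratic formula: x = (2 ± √204)/20.
  ⇒ x = 1/10 - sqrt(51)/10 ≈ -0.6141, 1/10 + sqrt(51)/10 ≈ 0.8141

f''(x) = 2*(2*x^2*(5*x - 1) - 15*x + 1)*exp(-x^2)
Second-derivative test at each critical point:
  f''(-0.6141) = 9.7952 > 0 → local minimum
  f''(0.8141) = -7.3613 < 0 → local maximum

Critical points: x = 1/10 - sqrt(51)/10 ≈ -0.6141 (local minimum); x = 1/10 + sqrt(51)/10 ≈ 0.8141 (local maximum)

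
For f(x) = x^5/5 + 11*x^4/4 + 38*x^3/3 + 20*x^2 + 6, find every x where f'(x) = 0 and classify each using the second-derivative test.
f'(x) = x*(x^3 + 11*x^2 + 38*x + 40)

Solve f'(x) = 0:
  Factor: x^4 + 11*x^3 + 38*x^2 + 40*x = x*(x + 2)*(x + 4)*(x + 5) = 0.
  ⇒ x = -5, -4, -2, 0

f''(x) = 4*x^3 + 33*x^2 + 76*x + 40
Second-derivative test at each critical point:
  f''(-5) = -15 < 0 → local maximum
  f''(-4) = 8 > 0 → local minimum
  f''(-2) = -12 < 0 → local maximum
  f''(0) = 40 > 0 → local minimum

Critical points: x = -5 (local maximum); x = -4 (local minimum); x = -2 (local maximum); x = 0 (local minimum)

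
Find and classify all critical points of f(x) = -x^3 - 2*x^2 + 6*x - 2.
f'(x) = -3*x^2 - 4*x + 6

Solve f'(x) = 0:
  3*x^2 + 4*x - 6 = 0 has no rational roots; quadratic formula: x = (-4 ± √88)/6.
  ⇒ x = -sqrt(22)/3 - 2/3 ≈ -2.2301, -2/3 + sqrt(22)/3 ≈ 0.8968

f''(x) = -6*x - 4
Second-derivative test at each critical point:
  f''(-2.2301) = 9.3808 > 0 → local minimum
  f''(0.8968) = -9.3808 < 0 → local maximum

Critical points: x = -sqrt(22)/3 - 2/3 ≈ -2.2301 (local minimum); x = -2/3 + sqrt(22)/3 ≈ 0.8968 (local maximum)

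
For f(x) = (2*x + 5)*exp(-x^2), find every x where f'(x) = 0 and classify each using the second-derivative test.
f'(x) = 2*(-x*(2*x + 5) + 1)*exp(-x^2)

Solve f'(x) = 0:
  f'(x) = (-4*x^2 - 10*x + 2)·exp(-x^2) and exp(-x^2) > 0 for every x, so f'(x) = 0 ⇔ -4*x^2 - 10*x + 2 = 0.
  Factor: -4*x^2 - 10*x + 2 = -2*(2*x^2 + 5*x - 1); 2*x^2 + 5*x - 1 = 0 has no rational roots; quadratic formula: x = (-5 ± √33)/4.
  ⇒ x = -sqrt(33)/4 - 5/4 ≈ -2.6861, -5/4 + sqrt(33)/4 ≈ 0.1861

f''(x) = 2*(2*x^2*(2*x + 5) - 6*x - 5)*exp(-x^2)
Second-derivative test at each critical point:
  f''(-2.6861) = 0.0084 > 0 → local minimum
  f''(0.1861) = -11.0979 < 0 → local maximum

Critical points: x = -sqrt(33)/4 - 5/4 ≈ -2.6861 (local minimum); x = -5/4 + sqrt(33)/4 ≈ 0.1861 (local maximum)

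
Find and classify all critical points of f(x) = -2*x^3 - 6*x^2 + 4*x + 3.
f'(x) = -6*x^2 - 12*x + 4

Solve f'(x) = 0:
  Factor: -6*x^2 - 12*x + 4 = -2*(3*x^2 + 6*x - 2); 3*x^2 + 6*x - 2 = 0 has no rational roots; quadratic formula: x = (-6 ± √60)/6.
  ⇒ x = -sqrt(15)/3 - 1 ≈ -2.2910, -1 + sqrt(15)/3 ≈ 0.2910

f''(x) = -12*x - 12
Second-derivative test at each critical point:
  f''(-2.2910) = 15.4919 > 0 → local minimum
  f''(0.2910) = -15.4919 < 0 → local maximum

Critical points: x = -sqrt(15)/3 - 1 ≈ -2.2910 (local minimum); x = -1 + sqrt(15)/3 ≈ 0.2910 (local maximum)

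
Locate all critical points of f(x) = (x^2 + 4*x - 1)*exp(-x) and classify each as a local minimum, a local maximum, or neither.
f'(x) = (-x^2 - 2*x + 5)*exp(-x)

Solve f'(x) = 0:
  f'(x) = (-x^2 - 2*x + 5)·exp(-x) and exp(-x) > 0 for every x, so f'(x) = 0 ⇔ -x^2 - 2*x + 5 = 0.
  x^2 + 2*x - 5 = 0 has no rational roots; quadratic formula: x = (-2 ± √24)/2.
  ⇒ x = -sqrt(6) - 1 ≈ -3.4495, -1 + sqrt(6) ≈ 1.4495

f''(x) = (x^2 - 7)*exp(-x)
Second-derivative test at each critical point:
  f''(-3.4495) = 154.2411 > 0 → local minimum
  f''(1.4495) = -1.1497 < 0 → local maximum

Critical points: x = -sqrt(6) - 1 ≈ -3.4495 (local minimum); x = -1 + sqrt(6) ≈ 1.4495 (local maximum)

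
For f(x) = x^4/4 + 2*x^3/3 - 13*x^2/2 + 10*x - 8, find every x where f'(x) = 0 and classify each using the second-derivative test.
f'(x) = x^3 + 2*x^2 - 13*x + 10

Solve f'(x) = 0:
  Factor: x^3 + 2*x^2 - 13*x + 10 = (x - 2)*(x - 1)*(x + 5) = 0.
  ⇒ x = -5, 1, 2

f''(x) = 3*x^2 + 4*x - 13
Second-derivative test at each critical point:
  f''(-5) = 42 > 0 → local minimum
  f''(1) = -6 < 0 → local maximum
  f''(2) = 7 > 0 → local minimum

Critical points: x = -5 (local minimum); x = 1 (local maximum); x = 2 (local minimum)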